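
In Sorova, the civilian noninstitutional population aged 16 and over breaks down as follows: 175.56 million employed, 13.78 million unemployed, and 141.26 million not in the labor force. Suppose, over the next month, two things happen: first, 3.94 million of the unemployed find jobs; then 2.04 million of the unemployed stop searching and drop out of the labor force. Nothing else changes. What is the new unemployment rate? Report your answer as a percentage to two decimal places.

New unemployment rate ≈ 4.16%.

Initially, labor force = 175.56 + 13.78 = 189.34 million, so u = 13.78/189.34 = 7.28%.
After the first change, unemployed falls and employed rises by 3.94; labor force unchanged → E = 179.50, U = 9.84, labor force = 189.34 million.
After the second change, unemployed and labor force both fall by 2.04 → E = 179.50, U = 7.80, labor force = 187.30 million.
New unemployment rate = 7.80 / 187.30 = 4.16%.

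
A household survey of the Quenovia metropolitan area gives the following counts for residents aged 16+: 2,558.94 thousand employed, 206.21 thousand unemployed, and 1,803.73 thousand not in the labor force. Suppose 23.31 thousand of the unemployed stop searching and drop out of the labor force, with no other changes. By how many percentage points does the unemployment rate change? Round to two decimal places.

The unemployment rate changes by −0.79 percentage points.

Initially, labor force = 2,558.94 + 206.21 = 2,765.15 thousand, so u = 206.21/2,765.15 = 7.46%.
After the change, unemployed and labor force both fall by 23.31 → E = 2,558.94, U = 182.90, labor force = 2,741.84 thousand.
New unemployment rate = 182.90 / 2,741.84 = 6.67%.
Change = 6.67% − 7.46% = −0.79 percentage points.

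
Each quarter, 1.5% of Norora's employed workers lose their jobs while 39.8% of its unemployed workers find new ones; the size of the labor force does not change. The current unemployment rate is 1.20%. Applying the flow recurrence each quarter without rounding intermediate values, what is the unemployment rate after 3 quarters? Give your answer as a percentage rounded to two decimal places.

With a fixed labor force, u_{t+1} = u_t + s·(1−u_t) − f·u_t = u_t·(1−s−f) + s.
Here 1−s−f = 0.587 and s = 0.015.
u_1 = 0.012000 × 0.587 + 0.015 = 0.022044.
u_2 = 0.022044 × 0.587 + 0.015 = 0.027940.
u_3 = 0.027940 × 0.587 + 0.015 = 0.031401.

Unemployment rate after three quarters ≈ 3.14%.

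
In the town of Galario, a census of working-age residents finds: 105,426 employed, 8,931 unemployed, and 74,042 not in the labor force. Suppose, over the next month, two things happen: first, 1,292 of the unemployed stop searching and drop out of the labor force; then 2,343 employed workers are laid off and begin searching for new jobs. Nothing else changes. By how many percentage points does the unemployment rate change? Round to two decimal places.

Initially, labor force = 105,426 + 8,931 = 114,357, so u = 8,931/114,357 = 7.81%.
After the first change, unemployed and labor force both fall by 1,292 → E = 105,426, U = 7,639, labor force = 113,065.
After the second change, employed falls and unemployed rises by 2,343; labor force unchanged → E = 103,083, U = 9,982, labor force = 113,065.
New unemployment rate = 9,982 / 113,065 = 8.83%.
Change = 8.83% − 7.81% = +1.02 percentage points.

The unemployment rate changes by +1.02 percentage points.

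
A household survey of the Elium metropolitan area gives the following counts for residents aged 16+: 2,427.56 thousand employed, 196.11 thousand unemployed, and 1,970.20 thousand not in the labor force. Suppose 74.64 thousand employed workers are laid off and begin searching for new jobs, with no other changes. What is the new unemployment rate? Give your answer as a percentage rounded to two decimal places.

New unemployment rate ≈ 10.32%.

Initially, labor force = 2,427.56 + 196.11 = 2,623.67 thousand, so u = 196.11/2,623.67 = 7.47%.
After the change, employed falls and unemployed rises by 74.64; labor force unchanged → E = 2,352.92, U = 270.75, labor force = 2,623.67 thousand.
New unemployment rate = 270.75 / 2,623.67 = 10.32%.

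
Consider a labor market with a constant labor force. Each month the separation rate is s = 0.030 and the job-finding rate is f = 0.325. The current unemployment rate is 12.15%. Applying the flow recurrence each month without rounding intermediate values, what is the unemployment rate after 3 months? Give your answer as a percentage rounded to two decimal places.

Unemployment rate after three months ≈ 9.44%.

With a fixed labor force, u_{t+1} = u_t + s·(1−u_t) − f·u_t = u_t·(1−s−f) + s.
Here 1−s−f = 0.645 and s = 0.030.
u_1 = 0.121500 × 0.645 + 0.030 = 0.108368.
u_2 = 0.108368 × 0.645 + 0.030 = 0.099897.
u_3 = 0.099897 × 0.645 + 0.030 = 0.094434.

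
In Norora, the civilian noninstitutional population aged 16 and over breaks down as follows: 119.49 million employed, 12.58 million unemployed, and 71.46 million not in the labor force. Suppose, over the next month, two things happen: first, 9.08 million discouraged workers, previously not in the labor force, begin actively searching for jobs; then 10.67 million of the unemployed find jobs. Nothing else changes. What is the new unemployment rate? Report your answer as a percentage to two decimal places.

New unemployment rate ≈ 7.79%.

Initially, labor force = 119.49 + 12.58 = 132.07 million, so u = 12.58/132.07 = 9.53%.
After the first change, unemployed and labor force both rise by 9.08 → E = 119.49, U = 21.66, labor force = 141.15 million.
After the second change, unemployed falls and employed rises by 10.67; labor force unchanged → E = 130.16, U = 10.99, labor force = 141.15 million.
New unemployment rate = 10.99 / 141.15 = 7.79%.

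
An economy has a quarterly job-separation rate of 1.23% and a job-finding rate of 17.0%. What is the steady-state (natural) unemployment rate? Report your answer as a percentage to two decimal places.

At steady state the flows balance: s·E = f·U, so U/(E+U) = s/(s+f).
u* = 1.23 / (1.23 + 17.0) = 1.23 / 18.23 = 6.75%.

Steady-state unemployment rate ≈ 6.75%.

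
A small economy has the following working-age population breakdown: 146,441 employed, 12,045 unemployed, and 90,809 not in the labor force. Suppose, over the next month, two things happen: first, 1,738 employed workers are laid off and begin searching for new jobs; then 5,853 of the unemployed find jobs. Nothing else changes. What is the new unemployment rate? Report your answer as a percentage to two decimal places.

New unemployment rate ≈ 5.00%.

Initially, labor force = 146,441 + 12,045 = 158,486, so u = 12,045/158,486 = 7.60%.
After the first change, employed falls and unemployed rises by 1,738; labor force unchanged → E = 144,703, U = 13,783, labor force = 158,486.
After the second change, unemployed falls and employed rises by 5,853; labor force unchanged → E = 150,556, U = 7,930, labor force = 158,486.
New unemployment rate = 7,930 / 158,486 = 5.00%.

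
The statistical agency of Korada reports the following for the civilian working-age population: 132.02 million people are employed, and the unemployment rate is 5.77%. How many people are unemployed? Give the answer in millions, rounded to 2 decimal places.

Let U be the number unemployed. The labor force is E + U, and U/(E+U) = 0.0577.
So U = 0.0577 × 132.02 / (1 − 0.0577) = 7.6176 / 0.9423 ≈ 8.08 million.

About 8.08 million are unemployed.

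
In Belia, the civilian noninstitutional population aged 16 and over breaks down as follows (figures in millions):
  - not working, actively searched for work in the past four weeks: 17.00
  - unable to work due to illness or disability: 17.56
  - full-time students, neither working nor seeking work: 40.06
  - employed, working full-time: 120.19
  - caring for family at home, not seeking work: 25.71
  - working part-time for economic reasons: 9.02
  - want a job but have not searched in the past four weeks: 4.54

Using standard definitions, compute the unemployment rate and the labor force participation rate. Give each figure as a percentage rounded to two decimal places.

Employed = 120.19 + 9.02 = 129.21 million (anyone who worked, including part-time for economic reasons, counts as employed).
Unemployed = 17.00 million.
Labor force = 129.21 + 17.00 = 146.21 million.
Not in labor force = 17.56 + 40.06 + 25.71 + 4.54 = 87.87 million (those not working and not actively searching are outside the labor force — including those who want a job but have given up searching).
Civilian working-age population = 146.21 + 87.87 = 234.08 million.
Unemployment rate = 17.00 / 146.21 = 11.63%.
Labor force participation rate = 146.21 / 234.08 = 62.46%.

Unemployment rate ≈ 11.63%; labor force participation rate ≈ 62.46%.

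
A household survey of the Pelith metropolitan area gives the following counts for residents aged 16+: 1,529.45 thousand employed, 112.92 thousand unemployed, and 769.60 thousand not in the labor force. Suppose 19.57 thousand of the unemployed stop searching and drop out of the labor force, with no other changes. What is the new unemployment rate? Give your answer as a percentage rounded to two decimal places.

Initially, labor force = 1,529.45 + 112.92 = 1,642.37 thousand, so u = 112.92/1,642.37 = 6.88%.
After the change, unemployed and labor force both fall by 19.57 → E = 1,529.45, U = 93.35, labor force = 1,622.80 thousand.
New unemployment rate = 93.35 / 1,622.80 = 5.75%.

New unemployment rate ≈ 5.75%.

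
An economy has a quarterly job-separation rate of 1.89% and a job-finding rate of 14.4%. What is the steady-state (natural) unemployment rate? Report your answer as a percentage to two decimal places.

Steady-state unemployment rate ≈ 11.60%.

At steady state the flows balance: s·E = f·U, so U/(E+U) = s/(s+f).
u* = 1.89 / (1.89 + 14.4) = 1.89 / 16.29 = 11.60%.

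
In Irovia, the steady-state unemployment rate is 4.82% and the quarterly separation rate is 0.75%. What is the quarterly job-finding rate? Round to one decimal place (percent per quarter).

Job-finding rate ≈ 14.8% per quarter.

From u* = s/(s+f): f = s·(1−u)/u.
f = 0.75 × (1 − 0.0482) / 0.0482 = 0.7138 / 0.0482 ≈ 14.8% per quarter.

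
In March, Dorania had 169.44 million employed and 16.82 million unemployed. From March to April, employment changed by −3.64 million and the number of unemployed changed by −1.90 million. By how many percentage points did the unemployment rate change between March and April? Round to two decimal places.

March: labor force = 169.44 + 16.82 = 186.26; u = 16.82/186.26 = 9.03%.
April: labor force = 165.80 + 14.92 = 180.72; u = 14.92/180.72 = 8.26%.
Change = 8.26% − 9.03% = −0.77 pp.

The unemployment rate changed by −0.77 percentage points.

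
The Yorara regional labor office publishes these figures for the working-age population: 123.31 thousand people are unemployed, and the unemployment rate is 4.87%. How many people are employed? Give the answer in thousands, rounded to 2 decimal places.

About 2,408.72 thousand are employed.

Labor force = U / u = 123.31 / 0.0487 ≈ 2,532.03 thousand.
Employed = labor force − unemployed = 2,532.03 − 123.31 = 2,408.72 thousand.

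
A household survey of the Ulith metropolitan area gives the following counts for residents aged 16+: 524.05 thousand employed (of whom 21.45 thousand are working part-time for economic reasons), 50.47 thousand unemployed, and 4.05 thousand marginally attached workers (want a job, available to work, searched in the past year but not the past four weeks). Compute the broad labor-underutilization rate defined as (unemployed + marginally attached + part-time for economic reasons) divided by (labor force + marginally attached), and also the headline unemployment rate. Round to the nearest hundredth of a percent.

Broad underutilization rate ≈ 13.13%; headline unemployment rate ≈ 8.78%.

Labor force = 524.05 + 50.47 = 574.52 thousand.
Numerator = 50.47 + 4.05 + 21.45 = 75.97 thousand.
Denominator = 574.52 + 4.05 = 578.57 thousand.
Broad rate = 75.97 / 578.57 = 13.13%.
Headline unemployment rate = 50.47 / 574.52 = 8.78%.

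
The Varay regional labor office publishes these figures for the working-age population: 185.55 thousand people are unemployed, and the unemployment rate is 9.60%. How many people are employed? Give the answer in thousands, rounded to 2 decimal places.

About 1,747.26 thousand are employed.

Labor force = U / u = 185.55 / 0.0960 ≈ 1,932.81 thousand.
Employed = labor force − unemployed = 1,932.81 − 185.55 = 1,747.26 thousand.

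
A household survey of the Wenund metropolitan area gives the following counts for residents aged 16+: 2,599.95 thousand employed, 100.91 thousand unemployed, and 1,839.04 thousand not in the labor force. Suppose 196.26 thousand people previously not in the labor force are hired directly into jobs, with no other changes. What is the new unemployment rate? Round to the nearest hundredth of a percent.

New unemployment rate ≈ 3.48%.

Initially, labor force = 2,599.95 + 100.91 = 2,700.86 thousand, so u = 100.91/2,700.86 = 3.74%.
After the change, employed and labor force both rise by 196.26; unemployed unchanged → E = 2,796.21, U = 100.91, labor force = 2,897.12 thousand.
New unemployment rate = 100.91 / 2,897.12 = 3.48%.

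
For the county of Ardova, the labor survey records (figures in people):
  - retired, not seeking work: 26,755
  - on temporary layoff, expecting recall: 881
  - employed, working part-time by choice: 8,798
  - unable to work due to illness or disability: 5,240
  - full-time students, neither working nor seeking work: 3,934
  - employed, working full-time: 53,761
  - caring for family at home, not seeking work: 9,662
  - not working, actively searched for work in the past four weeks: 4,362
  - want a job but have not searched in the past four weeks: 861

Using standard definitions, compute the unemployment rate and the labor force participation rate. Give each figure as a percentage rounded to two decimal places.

Unemployment rate ≈ 7.73%; labor force participation rate ≈ 59.34%.

Employed = 8,798 + 53,761 = 62,559.
Unemployed = 881 + 4,362 = 5,243 (jobless and actively searching, or on temporary layoff).
Labor force = 62,559 + 5,243 = 67,802.
Not in labor force = 26,755 + 5,240 + 3,934 + 9,662 + 861 = 46,452 (those not working and not actively searching are outside the labor force — including those who want a job but have given up searching).
Civilian working-age population = 67,802 + 46,452 = 114,254.
Unemployment rate = 5,243 / 67,802 = 7.73%.
Labor force participation rate = 67,802 / 114,254 = 59.34%.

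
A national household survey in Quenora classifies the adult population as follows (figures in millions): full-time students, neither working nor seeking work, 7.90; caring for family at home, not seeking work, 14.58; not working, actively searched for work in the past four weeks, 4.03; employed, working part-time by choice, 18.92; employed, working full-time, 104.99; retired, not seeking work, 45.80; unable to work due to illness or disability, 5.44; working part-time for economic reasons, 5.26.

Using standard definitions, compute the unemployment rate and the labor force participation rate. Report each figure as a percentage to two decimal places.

Unemployment rate ≈ 3.03%; labor force participation rate ≈ 64.37%.

Employed = 18.92 + 104.99 + 5.26 = 129.17 million (anyone who worked, including part-time for economic reasons, counts as employed).
Unemployed = 4.03 million.
Labor force = 129.17 + 4.03 = 133.20 million.
Not in labor force = 7.90 + 14.58 + 45.80 + 5.44 = 73.72 million (those not working and not actively searching are outside the labor force).
Civilian working-age population = 133.20 + 73.72 = 206.92 million.
Unemployment rate = 4.03 / 133.20 = 3.03%.
Labor force participation rate = 133.20 / 206.92 = 64.37%.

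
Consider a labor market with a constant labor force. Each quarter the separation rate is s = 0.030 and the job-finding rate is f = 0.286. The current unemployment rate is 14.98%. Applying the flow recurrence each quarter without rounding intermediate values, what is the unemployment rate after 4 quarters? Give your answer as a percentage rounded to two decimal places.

With a fixed labor force, u_{t+1} = u_t + s·(1−u_t) − f·u_t = u_t·(1−s−f) + s.
Here 1−s−f = 0.684 and s = 0.030.
u_1 = 0.149800 × 0.684 + 0.030 = 0.132463.
u_2 = 0.132463 × 0.684 + 0.030 = 0.120605.
u_3 = 0.120605 × 0.684 + 0.030 = 0.112494.
u_4 = 0.112494 × 0.684 + 0.030 = 0.106946.

Unemployment rate after four quarters ≈ 10.69%.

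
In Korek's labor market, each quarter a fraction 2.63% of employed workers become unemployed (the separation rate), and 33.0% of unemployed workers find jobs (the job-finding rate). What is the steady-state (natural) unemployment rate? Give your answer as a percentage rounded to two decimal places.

At steady state the flows balance: s·E = f·U, so U/(E+U) = s/(s+f).
u* = 2.63 / (2.63 + 33.0) = 2.63 / 35.63 = 7.38%.

Steady-state unemployment rate ≈ 7.38%.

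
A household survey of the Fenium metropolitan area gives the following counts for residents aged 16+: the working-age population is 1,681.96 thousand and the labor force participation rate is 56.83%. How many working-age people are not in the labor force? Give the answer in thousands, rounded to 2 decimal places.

Share not in the labor force = 1 − 0.5683 = 0.4317.
Not in labor force = 0.4317 × 1,681.96 ≈ 726.10 thousand.

About 726.10 thousand are not in the labor force.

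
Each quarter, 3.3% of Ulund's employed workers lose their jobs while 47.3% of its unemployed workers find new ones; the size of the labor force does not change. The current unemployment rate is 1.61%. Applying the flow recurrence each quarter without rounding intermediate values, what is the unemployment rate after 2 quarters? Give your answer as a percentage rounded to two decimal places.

With a fixed labor force, u_{t+1} = u_t + s·(1−u_t) − f·u_t = u_t·(1−s−f) + s.
Here 1−s−f = 0.494 and s = 0.033.
u_1 = 0.016100 × 0.494 + 0.033 = 0.040953.
u_2 = 0.040953 × 0.494 + 0.033 = 0.053231.

Unemployment rate after two quarters ≈ 5.32%.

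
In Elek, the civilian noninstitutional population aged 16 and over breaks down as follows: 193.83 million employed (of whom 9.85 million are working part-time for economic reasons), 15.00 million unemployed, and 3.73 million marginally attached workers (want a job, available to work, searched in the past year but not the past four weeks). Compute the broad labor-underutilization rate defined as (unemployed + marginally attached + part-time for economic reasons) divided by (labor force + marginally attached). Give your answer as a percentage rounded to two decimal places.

Broad underutilization rate ≈ 13.45%.

Labor force = 193.83 + 15.00 = 208.83 million.
Numerator = 15.00 + 3.73 + 9.85 = 28.58 million.
Denominator = 208.83 + 3.73 = 212.56 million.
Broad rate = 28.58 / 212.56 = 13.45%.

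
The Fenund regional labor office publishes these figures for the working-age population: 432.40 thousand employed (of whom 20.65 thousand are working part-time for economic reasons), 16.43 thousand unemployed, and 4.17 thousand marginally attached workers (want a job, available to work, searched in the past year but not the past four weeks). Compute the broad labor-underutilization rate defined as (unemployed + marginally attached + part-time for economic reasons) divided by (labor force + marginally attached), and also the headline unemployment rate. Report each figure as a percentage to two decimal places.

Labor force = 432.40 + 16.43 = 448.83 thousand.
Numerator = 16.43 + 4.17 + 20.65 = 41.25 thousand.
Denominator = 448.83 + 4.17 = 453.00 thousand.
Broad rate = 41.25 / 453.00 = 9.11%.
Headline unemployment rate = 16.43 / 448.83 = 3.66%.

Broad underutilization rate ≈ 9.11%; headline unemployment rate ≈ 3.66%.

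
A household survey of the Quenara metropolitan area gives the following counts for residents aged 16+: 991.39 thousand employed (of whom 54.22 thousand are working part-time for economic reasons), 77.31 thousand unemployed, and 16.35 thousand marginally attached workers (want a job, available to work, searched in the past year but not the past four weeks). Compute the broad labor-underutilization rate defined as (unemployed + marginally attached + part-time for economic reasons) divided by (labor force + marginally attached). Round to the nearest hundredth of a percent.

Broad underutilization rate ≈ 13.63%.

Labor force = 991.39 + 77.31 = 1,068.70 thousand.
Numerator = 77.31 + 16.35 + 54.22 = 147.88 thousand.
Denominator = 1,068.70 + 16.35 = 1,085.05 thousand.
Broad rate = 147.88 / 1,085.05 = 13.63%.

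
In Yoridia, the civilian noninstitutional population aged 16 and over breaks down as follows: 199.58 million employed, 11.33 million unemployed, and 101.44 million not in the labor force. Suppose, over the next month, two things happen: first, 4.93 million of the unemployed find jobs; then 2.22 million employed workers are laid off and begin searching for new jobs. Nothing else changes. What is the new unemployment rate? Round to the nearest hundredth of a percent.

New unemployment rate ≈ 4.09%.

Initially, labor force = 199.58 + 11.33 = 210.91 million, so u = 11.33/210.91 = 5.37%.
After the first change, unemployed falls and employed rises by 4.93; labor force unchanged → E = 204.51, U = 6.40, labor force = 210.91 million.
After the second change, employed falls and unemployed rises by 2.22; labor force unchanged → E = 202.29, U = 8.62, labor force = 210.91 million.
New unemployment rate = 8.62 / 210.91 = 4.09%.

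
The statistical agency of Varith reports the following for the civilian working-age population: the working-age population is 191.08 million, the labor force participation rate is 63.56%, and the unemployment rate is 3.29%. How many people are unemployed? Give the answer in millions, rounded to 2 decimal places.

Labor force = 0.6356 × 191.08 = 121.45 million.
Unemployed = 0.0329 × 121.45 ≈ 4.00 million.

About 4.00 million are unemployed.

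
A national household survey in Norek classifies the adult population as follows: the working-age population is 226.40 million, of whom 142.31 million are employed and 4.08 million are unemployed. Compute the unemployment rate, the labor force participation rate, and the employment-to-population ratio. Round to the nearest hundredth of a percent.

Unemployment rate ≈ 2.79%; labor force participation rate ≈ 64.66%; employment-population ratio ≈ 62.86%.

Labor force = employed + unemployed = 142.31 + 4.08 = 146.39 million.
Unemployment rate = 4.08 / 146.39 = 2.79%.
Labor force participation rate = 146.39 / 226.40 = 64.66%.
Employment-population ratio = 142.31 / 226.40 = 62.86%.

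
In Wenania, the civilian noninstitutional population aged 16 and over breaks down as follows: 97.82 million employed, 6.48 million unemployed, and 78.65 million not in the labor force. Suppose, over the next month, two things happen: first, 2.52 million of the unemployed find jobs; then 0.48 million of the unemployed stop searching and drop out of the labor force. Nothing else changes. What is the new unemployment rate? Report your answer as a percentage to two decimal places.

Initially, labor force = 97.82 + 6.48 = 104.30 million, so u = 6.48/104.30 = 6.21%.
After the first change, unemployed falls and employed rises by 2.52; labor force unchanged → E = 100.34, U = 3.96, labor force = 104.30 million.
After the second change, unemployed and labor force both fall by 0.48 → E = 100.34, U = 3.48, labor force = 103.82 million.
New unemployment rate = 3.48 / 103.82 = 3.35%.

New unemployment rate ≈ 3.35%.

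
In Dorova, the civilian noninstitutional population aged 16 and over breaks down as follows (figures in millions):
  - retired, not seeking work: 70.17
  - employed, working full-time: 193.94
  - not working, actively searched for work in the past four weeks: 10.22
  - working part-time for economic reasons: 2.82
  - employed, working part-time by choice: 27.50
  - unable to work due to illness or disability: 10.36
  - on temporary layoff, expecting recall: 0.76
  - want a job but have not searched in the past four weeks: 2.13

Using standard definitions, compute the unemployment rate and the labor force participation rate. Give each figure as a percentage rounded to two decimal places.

Unemployment rate ≈ 4.67%; labor force participation rate ≈ 74.00%.

Employed = 193.94 + 2.82 + 27.50 = 224.26 million (anyone who worked, including part-time for economic reasons, counts as employed).
Unemployed = 10.22 + 0.76 = 10.98 million (jobless and actively searching, or on temporary layoff).
Labor force = 224.26 + 10.98 = 235.24 million.
Not in labor force = 70.17 + 10.36 + 2.13 = 82.66 million (those not working and not actively searching are outside the labor force — including those who want a job but have given up searching).
Civilian working-age population = 235.24 + 82.66 = 317.90 million.
Unemployment rate = 10.98 / 235.24 = 4.67%.
Labor force participation rate = 235.24 / 317.90 = 74.00%.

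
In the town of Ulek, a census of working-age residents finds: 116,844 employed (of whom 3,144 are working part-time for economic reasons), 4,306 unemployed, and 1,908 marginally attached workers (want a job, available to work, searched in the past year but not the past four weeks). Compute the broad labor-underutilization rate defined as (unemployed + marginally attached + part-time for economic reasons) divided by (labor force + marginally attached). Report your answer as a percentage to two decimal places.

Labor force = 116,844 + 4,306 = 121,150.
Numerator = 4,306 + 1,908 + 3,144 = 9,358.
Denominator = 121,150 + 1,908 = 123,058.
Broad rate = 9,358 / 123,058 = 7.60%.

Broad underutilization rate ≈ 7.60%.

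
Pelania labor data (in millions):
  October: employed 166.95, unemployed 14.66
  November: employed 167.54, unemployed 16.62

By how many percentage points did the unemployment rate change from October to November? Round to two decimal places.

October: labor force = 166.95 + 14.66 = 181.61; u = 14.66/181.61 = 8.07%.
November: labor force = 167.54 + 16.62 = 184.16; u = 16.62/184.16 = 9.02%.
Change = 9.02% − 8.07% = +0.95 pp.

The unemployment rate changed by +0.95 percentage points.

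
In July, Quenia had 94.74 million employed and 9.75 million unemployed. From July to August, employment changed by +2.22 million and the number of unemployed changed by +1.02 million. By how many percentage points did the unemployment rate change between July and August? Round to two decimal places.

July: labor force = 94.74 + 9.75 = 104.49; u = 9.75/104.49 = 9.33%.
August: labor force = 96.96 + 10.77 = 107.73; u = 10.77/107.73 = 10.00%.
Change = 10.00% − 9.33% = +0.67 pp.

The unemployment rate changed by +0.67 percentage points.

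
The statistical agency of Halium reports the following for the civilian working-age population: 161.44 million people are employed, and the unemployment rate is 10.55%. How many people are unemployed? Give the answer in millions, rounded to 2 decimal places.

Let U be the number unemployed. The labor force is E + U, and U/(E+U) = 0.1055.
So U = 0.1055 × 161.44 / (1 − 0.1055) = 17.0319 / 0.8945 ≈ 19.04 million.

About 19.04 million are unemployed.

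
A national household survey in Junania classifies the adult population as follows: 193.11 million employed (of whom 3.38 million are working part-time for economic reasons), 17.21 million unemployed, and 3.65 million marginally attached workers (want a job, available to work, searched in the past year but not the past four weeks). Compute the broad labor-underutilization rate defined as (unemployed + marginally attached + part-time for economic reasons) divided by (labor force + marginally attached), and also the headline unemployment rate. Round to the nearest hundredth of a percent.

Broad underutilization rate ≈ 11.33%; headline unemployment rate ≈ 8.18%.

Labor force = 193.11 + 17.21 = 210.32 million.
Numerator = 17.21 + 3.65 + 3.38 = 24.24 million.
Denominator = 210.32 + 3.65 = 213.97 million.
Broad rate = 24.24 / 213.97 = 11.33%.
Headline unemployment rate = 17.21 / 210.32 = 8.18%.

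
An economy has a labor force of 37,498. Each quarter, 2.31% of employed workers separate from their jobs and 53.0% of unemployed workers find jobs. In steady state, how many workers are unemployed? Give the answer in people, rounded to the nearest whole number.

About 1,566 are unemployed in steady state.

Steady-state unemployment rate u* = s/(s+f) = 2.31/(2.31+53.0) = 0.041765.
Unemployed = u* × labor force = 0.041765 × 37,498 ≈ 1,566.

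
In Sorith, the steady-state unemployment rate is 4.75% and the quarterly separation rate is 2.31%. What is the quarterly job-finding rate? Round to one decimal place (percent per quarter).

Job-finding rate ≈ 46.3% per quarter.

From u* = s/(s+f): f = s·(1−u)/u.
f = 2.31 × (1 − 0.0475) / 0.0475 = 2.2003 / 0.0475 ≈ 46.3% per quarter.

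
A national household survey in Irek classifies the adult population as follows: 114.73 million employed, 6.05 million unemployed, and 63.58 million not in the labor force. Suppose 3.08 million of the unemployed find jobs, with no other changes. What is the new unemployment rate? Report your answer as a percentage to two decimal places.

New unemployment rate ≈ 2.46%.

Initially, labor force = 114.73 + 6.05 = 120.78 million, so u = 6.05/120.78 = 5.01%.
After the change, unemployed falls and employed rises by 3.08; labor force unchanged → E = 117.81, U = 2.97, labor force = 120.78 million.
New unemployment rate = 2.97 / 120.78 = 2.46%.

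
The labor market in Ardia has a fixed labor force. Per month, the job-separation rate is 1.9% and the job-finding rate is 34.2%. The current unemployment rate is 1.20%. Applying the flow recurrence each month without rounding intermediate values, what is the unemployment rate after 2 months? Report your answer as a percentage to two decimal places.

Unemployment rate after two months ≈ 3.60%.

With a fixed labor force, u_{t+1} = u_t + s·(1−u_t) − f·u_t = u_t·(1−s−f) + s.
Here 1−s−f = 0.639 and s = 0.019.
u_1 = 0.012000 × 0.639 + 0.019 = 0.026668.
u_2 = 0.026668 × 0.639 + 0.019 = 0.036041.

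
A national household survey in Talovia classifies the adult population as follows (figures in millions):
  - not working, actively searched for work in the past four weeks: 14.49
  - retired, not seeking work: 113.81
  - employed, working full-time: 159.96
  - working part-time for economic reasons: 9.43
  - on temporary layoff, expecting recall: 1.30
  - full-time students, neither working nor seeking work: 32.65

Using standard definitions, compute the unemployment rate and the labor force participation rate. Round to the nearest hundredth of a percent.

Employed = 159.96 + 9.43 = 169.39 million (anyone who worked, including part-time for economic reasons, counts as employed).
Unemployed = 14.49 + 1.30 = 15.79 million (jobless and actively searching, or on temporary layoff).
Labor force = 169.39 + 15.79 = 185.18 million.
Not in labor force = 113.81 + 32.65 = 146.46 million (those not working and not actively searching are outside the labor force).
Civilian working-age population = 185.18 + 146.46 = 331.64 million.
Unemployment rate = 15.79 / 185.18 = 8.53%.
Labor force participation rate = 185.18 / 331.64 = 55.84%.

Unemployment rate ≈ 8.53%; labor force participation rate ≈ 55.84%.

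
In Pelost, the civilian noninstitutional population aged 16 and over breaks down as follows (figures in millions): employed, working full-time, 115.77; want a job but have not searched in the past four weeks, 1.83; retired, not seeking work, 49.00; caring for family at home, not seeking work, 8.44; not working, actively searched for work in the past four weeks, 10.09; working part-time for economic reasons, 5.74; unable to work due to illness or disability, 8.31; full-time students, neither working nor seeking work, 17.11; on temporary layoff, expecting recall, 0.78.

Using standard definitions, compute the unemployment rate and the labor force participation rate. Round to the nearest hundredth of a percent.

Employed = 115.77 + 5.74 = 121.51 million (anyone who worked, including part-time for economic reasons, counts as employed).
Unemployed = 10.09 + 0.78 = 10.87 million (jobless and actively searching, or on temporary layoff).
Labor force = 121.51 + 10.87 = 132.38 million.
Not in labor force = 1.83 + 49.00 + 8.44 + 8.31 + 17.11 = 84.69 million (those not working and not actively searching are outside the labor force — including those who want a job but have given up searching).
Civilian working-age population = 132.38 + 84.69 = 217.07 million.
Unemployment rate = 10.87 / 132.38 = 8.21%.
Labor force participation rate = 132.38 / 217.07 = 60.98%.

Unemployment rate ≈ 8.21%; labor force participation rate ≈ 60.98%.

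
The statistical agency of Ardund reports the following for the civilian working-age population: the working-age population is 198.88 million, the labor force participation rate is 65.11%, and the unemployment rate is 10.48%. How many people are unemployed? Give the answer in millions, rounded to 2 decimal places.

Labor force = 0.6511 × 198.88 = 129.49 million.
Unemployed = 0.1048 × 129.49 ≈ 13.57 million.

About 13.57 million are unemployed.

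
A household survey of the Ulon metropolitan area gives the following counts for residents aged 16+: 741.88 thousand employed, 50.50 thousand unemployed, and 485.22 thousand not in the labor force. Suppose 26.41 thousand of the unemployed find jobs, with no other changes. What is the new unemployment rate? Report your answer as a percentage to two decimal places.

Initially, labor force = 741.88 + 50.50 = 792.38 thousand, so u = 50.50/792.38 = 6.37%.
After the change, unemployed falls and employed rises by 26.41; labor force unchanged → E = 768.29, U = 24.09, labor force = 792.38 thousand.
New unemployment rate = 24.09 / 792.38 = 3.04%.

New unemployment rate ≈ 3.04%.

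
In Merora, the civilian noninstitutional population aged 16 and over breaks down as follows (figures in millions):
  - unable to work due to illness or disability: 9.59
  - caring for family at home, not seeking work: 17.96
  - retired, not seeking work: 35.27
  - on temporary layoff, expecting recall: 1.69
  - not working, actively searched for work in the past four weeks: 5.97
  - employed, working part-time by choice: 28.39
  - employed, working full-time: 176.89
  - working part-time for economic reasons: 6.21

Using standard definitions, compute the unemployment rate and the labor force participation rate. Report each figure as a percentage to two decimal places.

Employed = 28.39 + 176.89 + 6.21 = 211.49 million (anyone who worked, including part-time for economic reasons, counts as employed).
Unemployed = 1.69 + 5.97 = 7.66 million (jobless and actively searching, or on temporary layoff).
Labor force = 211.49 + 7.66 = 219.15 million.
Not in labor force = 9.59 + 17.96 + 35.27 = 62.82 million (those not working and not actively searching are outside the labor force).
Civilian working-age population = 219.15 + 62.82 = 281.97 million.
Unemployment rate = 7.66 / 219.15 = 3.50%.
Labor force participation rate = 219.15 / 281.97 = 77.72%.

Unemployment rate ≈ 3.50%; labor force participation rate ≈ 77.72%.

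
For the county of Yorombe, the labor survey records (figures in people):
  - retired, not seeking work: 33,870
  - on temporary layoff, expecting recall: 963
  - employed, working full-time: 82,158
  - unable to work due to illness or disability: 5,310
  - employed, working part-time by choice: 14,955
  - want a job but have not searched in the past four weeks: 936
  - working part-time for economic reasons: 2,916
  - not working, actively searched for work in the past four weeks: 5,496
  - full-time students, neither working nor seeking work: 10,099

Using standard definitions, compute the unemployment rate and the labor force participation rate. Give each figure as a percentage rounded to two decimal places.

Employed = 82,158 + 14,955 + 2,916 = 100,029 (anyone who worked, including part-time for economic reasons, counts as employed).
Unemployed = 963 + 5,496 = 6,459 (jobless and actively searching, or on temporary layoff).
Labor force = 100,029 + 6,459 = 106,488.
Not in labor force = 33,870 + 5,310 + 936 + 10,099 = 50,215 (those not working and not actively searching are outside the labor force — including those who want a job but have given up searching).
Civilian working-age population = 106,488 + 50,215 = 156,703.
Unemployment rate = 6,459 / 106,488 = 6.07%.
Labor force participation rate = 106,488 / 156,703 = 67.96%.

Unemployment rate ≈ 6.07%; labor force participation rate ≈ 67.96%.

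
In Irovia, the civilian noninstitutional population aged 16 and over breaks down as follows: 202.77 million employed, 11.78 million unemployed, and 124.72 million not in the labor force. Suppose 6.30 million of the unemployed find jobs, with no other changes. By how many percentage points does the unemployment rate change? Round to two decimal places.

Initially, labor force = 202.77 + 11.78 = 214.55 million, so u = 11.78/214.55 = 5.49%.
After the change, unemployed falls and employed rises by 6.30; labor force unchanged → E = 209.07, U = 5.48, labor force = 214.55 million.
New unemployment rate = 5.48 / 214.55 = 2.55%.
Change = 2.55% − 5.49% = −2.94 percentage points.

The unemployment rate changes by −2.94 percentage points.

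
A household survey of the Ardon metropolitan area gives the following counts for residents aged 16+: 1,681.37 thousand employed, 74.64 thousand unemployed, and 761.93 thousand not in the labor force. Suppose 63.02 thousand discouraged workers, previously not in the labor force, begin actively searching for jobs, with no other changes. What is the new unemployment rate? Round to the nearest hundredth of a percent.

New unemployment rate ≈ 7.57%.

Initially, labor force = 1,681.37 + 74.64 = 1,756.01 thousand, so u = 74.64/1,756.01 = 4.25%.
After the change, unemployed and labor force both rise by 63.02 → E = 1,681.37, U = 137.66, labor force = 1,819.03 thousand.
New unemployment rate = 137.66 / 1,819.03 = 7.57%.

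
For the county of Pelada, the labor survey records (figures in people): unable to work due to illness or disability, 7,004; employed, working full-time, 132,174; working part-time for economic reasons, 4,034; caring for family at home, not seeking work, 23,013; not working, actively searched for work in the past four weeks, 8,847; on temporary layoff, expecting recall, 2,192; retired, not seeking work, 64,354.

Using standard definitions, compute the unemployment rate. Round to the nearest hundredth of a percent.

Unemployment rate ≈ 7.50%.

Employed = 132,174 + 4,034 = 136,208 (anyone who worked, including part-time for economic reasons, counts as employed).
Unemployed = 8,847 + 2,192 = 11,039 (jobless and actively searching, or on temporary layoff).
Labor force = 136,208 + 11,039 = 147,247.
Unemployment rate = 11,039 / 147,247 = 7.50%.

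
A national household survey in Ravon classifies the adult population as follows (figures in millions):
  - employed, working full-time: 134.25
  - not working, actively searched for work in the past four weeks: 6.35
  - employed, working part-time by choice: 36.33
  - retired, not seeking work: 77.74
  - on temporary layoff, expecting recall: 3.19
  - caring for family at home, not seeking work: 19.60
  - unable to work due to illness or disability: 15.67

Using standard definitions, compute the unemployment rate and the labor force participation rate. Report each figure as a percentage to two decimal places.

Employed = 134.25 + 36.33 = 170.58 million.
Unemployed = 6.35 + 3.19 = 9.54 million (jobless and actively searching, or on temporary layoff).
Labor force = 170.58 + 9.54 = 180.12 million.
Not in labor force = 77.74 + 19.60 + 15.67 = 113.01 million (those not working and not actively searching are outside the labor force).
Civilian working-age population = 180.12 + 113.01 = 293.13 million.
Unemployment rate = 9.54 / 180.12 = 5.30%.
Labor force participation rate = 180.12 / 293.13 = 61.45%.

Unemployment rate ≈ 5.30%; labor force participation rate ≈ 61.45%.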